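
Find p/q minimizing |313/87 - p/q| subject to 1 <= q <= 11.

Expand x = 313/87 as a continued fraction with the Euclidean algorithm:
  313 = 3*87 + 52, so a_0 = 3.
  87 = 1*52 + 35, so a_1 = 1.
  52 = 1*35 + 17, so a_2 = 1.
  35 = 2*17 + 1, so a_3 = 2.
  17 = 17*1 + 0, so a_4 = 17.
so x = [3; 1, 1, 2, 17].
Convergents (p_i = a_i*p_{i-1} + p_{i-2}, q_i = a_i*q_{i-1} + q_{i-2} with p_{-2}=0, p_{-1}=1, q_{-2}=1, q_{-1}=0), until the denominator exceeds 11:
  i=0: a_0=3, p_0 = 3*1 + 0 = 3, q_0 = 3*0 + 1 = 1.
  i=1: a_1=1, p_1 = 1*3 + 1 = 4, q_1 = 1*1 + 0 = 1.
  i=2: a_2=1, p_2 = 1*4 + 3 = 7, q_2 = 1*1 + 1 = 2.
  i=3: a_3=2, p_3 = 2*7 + 4 = 18, q_3 = 2*2 + 1 = 5.
  i=4: a_4=17, p_4 = 17*18 + 7 = 313, q_4 = 17*5 + 2 = 87.
q_4 = 87 > 11, so the last convergent with denominator <= 11 is p_3/q_3 = 18/5.
The closest fraction with denominator <= 11 is either p_3/q_3 or the intermediate fraction (k*p_3 + p_2)/(k*q_3 + q_2) with the largest k >= 1 whose denominator stays <= 11; these approach x as k grows, and every other convergent or intermediate fraction in range is farther away.
Largest k: floor((11 - q_2)/q_3) = floor((11 - 2)/5) = 1.
That gives (1*18 + 7)/(1*5 + 2) = 25/7.
Compare the errors: |x - 18/5| = |313*5 - 18*87|/(87*5) = 1/435, and |x - 25/7| = |313*7 - 25*87|/(87*7) = 16/609.
Cross-multiplying, 1*609 = 609 < 6960 = 16*435, so 1/435 is smaller: the convergent 18/5 is closer to x than 25/7.

18/5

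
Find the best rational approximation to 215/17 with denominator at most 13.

Expand x = 215/17 as a continued fraction with the Euclidean algorithm:
  215 = 12*17 + 11, so a_0 = 12.
  17 = 1*11 + 6, so a_1 = 1.
  11 = 1*6 + 5, so a_2 = 1.
  6 = 1*5 + 1, so a_3 = 1.
  5 = 5*1 + 0, so a_4 = 5.
so x = [12; 1, 1, 1, 5].
Convergents (p_i = a_i*p_{i-1} + p_{i-2}, q_i = a_i*q_{i-1} + q_{i-2} with p_{-2}=0, p_{-1}=1, q_{-2}=1, q_{-1}=0), until the denominator exceeds 13:
  i=0: a_0=12, p_0 = 12*1 + 0 = 12, q_0 = 12*0 + 1 = 1.
  i=1: a_1=1, p_1 = 1*12 + 1 = 13, q_1 = 1*1 + 0 = 1.
  i=2: a_2=1, p_2 = 1*13 + 12 = 25, q_2 = 1*1 + 1 = 2.
  i=3: a_3=1, p_3 = 1*25 + 13 = 38, q_3 = 1*2 + 1 = 3.
  i=4: a_4=5, p_4 = 5*38 + 25 = 215, q_4 = 5*3 + 2 = 17.
q_4 = 17 > 13, so the last convergent with denominator <= 13 is p_3/q_3 = 38/3.
The closest fraction with denominator <= 13 is either p_3/q_3 or the intermediate fraction (k*p_3 + p_2)/(k*q_3 + q_2) with the largest k >= 1 whose denominator stays <= 13; these approach x as k grows, and every other convergent or intermediate fraction in range is farther away.
Largest k: floor((13 - q_2)/q_3) = floor((13 - 2)/3) = 3.
That gives (3*38 + 25)/(3*3 + 2) = 139/11.
Compare the errors: |x - 38/3| = |215*3 - 38*17|/(17*3) = 1/51, and |x - 139/11| = |215*11 - 139*17|/(17*11) = 2/187.
Cross-multiplying, 2*51 = 102 < 187 = 1*187, so 2/187 is smaller: the intermediate fraction 139/11 is closer to x than 38/3.

139/11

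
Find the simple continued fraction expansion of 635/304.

Run the Euclidean algorithm on 635 and 304; the successive quotients are the partial quotients a_0, a_1, ... (each step inverts the fractional part left over by the previous one):
  635 = 2*304 + 27, so a_0 = 2.
  304 = 11*27 + 7, so a_1 = 11.
  27 = 3*7 + 6, so a_2 = 3.
  7 = 1*6 + 1, so a_3 = 1.
  6 = 6*1 + 0, so a_4 = 6.
The remainder reaches 0 after 5 divisions, so the expansion has 5 partial quotients, read off in order.

[2; 11, 3, 1, 6]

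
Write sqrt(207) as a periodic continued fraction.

Write x_i = (sqrt(207) + m_i)/d_i with (m_0, d_0) = (0, 1). a_0 = floor(sqrt(207)) = 14, since 14^2 = 196 <= 207 < 225 = 15^2.
Iterate m_{i+1} = d_i*a_i - m_i, d_{i+1} = (207 - m_{i+1}^2)/d_i, a_{i+1} = floor((a_0 + m_{i+1})/d_{i+1}):
  m_1 = 1*14 - 0 = 14, d_1 = (207 - 14^2)/1 = 11/1 = 11, a_1 = floor((14 + 14)/11) = 2.
  m_2 = 11*2 - 14 = 8, d_2 = (207 - 8^2)/11 = 143/11 = 13, a_2 = floor((14 + 8)/13) = 1.
  m_3 = 13*1 - 8 = 5, d_3 = (207 - 5^2)/13 = 182/13 = 14, a_3 = floor((14 + 5)/14) = 1.
  m_4 = 14*1 - 5 = 9, d_4 = (207 - 9^2)/14 = 126/14 = 9, a_4 = floor((14 + 9)/9) = 2.
  m_5 = 9*2 - 9 = 9, d_5 = (207 - 9^2)/9 = 126/9 = 14, a_5 = floor((14 + 9)/14) = 1.
  m_6 = 14*1 - 9 = 5, d_6 = (207 - 5^2)/14 = 182/14 = 13, a_6 = floor((14 + 5)/13) = 1.
  m_7 = 13*1 - 5 = 8, d_7 = (207 - 8^2)/13 = 143/13 = 11, a_7 = floor((14 + 8)/11) = 2.
  m_8 = 11*2 - 8 = 14, d_8 = (207 - 14^2)/11 = 11/11 = 1, a_8 = floor((14 + 14)/1) = 28.
  m_9 = 1*28 - 14 = 14, d_9 = (207 - 14^2)/1 = 11/1 = 11: (m_9, d_9) = (m_1, d_1) = (14, 11), so from here the quotients repeat a_1, ..., a_8; the period length is 8.
Hence the expansion of sqrt(207) is a_0 = 14 followed by the repeating block 2, 1, 1, 2, 1, 1, 2, 28 (period 8).

[14; (2, 1, 1, 2, 1, 1, 2, 28)]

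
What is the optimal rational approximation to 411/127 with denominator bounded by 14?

42/13

Expand x = 411/127 as a continued fraction with the Euclidean algorithm:
  411 = 3*127 + 30, so a_0 = 3.
  127 = 4*30 + 7, so a_1 = 4.
  30 = 4*7 + 2, so a_2 = 4.
  7 = 3*2 + 1, so a_3 = 3.
  2 = 2*1 + 0, so a_4 = 2.
so x = [3; 4, 4, 3, 2].
Convergents (p_i = a_i*p_{i-1} + p_{i-2}, q_i = a_i*q_{i-1} + q_{i-2} with p_{-2}=0, p_{-1}=1, q_{-2}=1, q_{-1}=0), until the denominator exceeds 14:
  i=0: a_0=3, p_0 = 3*1 + 0 = 3, q_0 = 3*0 + 1 = 1.
  i=1: a_1=4, p_1 = 4*3 + 1 = 13, q_1 = 4*1 + 0 = 4.
  i=2: a_2=4, p_2 = 4*13 + 3 = 55, q_2 = 4*4 + 1 = 17.
q_2 = 17 > 14, so the last convergent with denominator <= 14 is p_1/q_1 = 13/4.
The closest fraction with denominator <= 14 is either p_1/q_1 or the intermediate fraction (k*p_1 + p_0)/(k*q_1 + q_0) with the largest k >= 1 whose denominator stays <= 14; these approach x as k grows, and every other convergent or intermediate fraction in range is farther away.
Largest k: floor((14 - q_0)/q_1) = floor((14 - 1)/4) = 3.
That gives (3*13 + 3)/(3*4 + 1) = 42/13.
Compare the errors: |x - 13/4| = |411*4 - 13*127|/(127*4) = 7/508, and |x - 42/13| = |411*13 - 42*127|/(127*13) = 9/1651.
Cross-multiplying, 9*508 = 4572 < 11557 = 7*1651, so 9/1651 is smaller: the intermediate fraction 42/13 is closer to x than 13/4.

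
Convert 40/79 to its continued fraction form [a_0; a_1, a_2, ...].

Run the Euclidean algorithm on 40 and 79; the successive quotients are the partial quotients a_0, a_1, ... (each step inverts the fractional part left over by the previous one):
  40 = 0*79 + 40, so a_0 = 0.
  79 = 1*40 + 39, so a_1 = 1.
  40 = 1*39 + 1, so a_2 = 1.
  39 = 39*1 + 0, so a_3 = 39.
The remainder reaches 0 after 4 divisions, so the expansion has 4 partial quotients, read off in order.

[0; 1, 1, 39]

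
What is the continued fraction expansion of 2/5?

[0; 2, 2]

Run the Euclidean algorithm on 2 and 5; the successive quotients are the partial quotients a_0, a_1, ... (each step inverts the fractional part left over by the previous one):
  2 = 0*5 + 2, so a_0 = 0.
  5 = 2*2 + 1, so a_1 = 2.
  2 = 2*1 + 0, so a_2 = 2.
The remainder reaches 0 after 3 divisions, so the expansion has 3 partial quotients, read off in order.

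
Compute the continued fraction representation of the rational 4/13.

Run the Euclidean algorithm on 4 and 13; the successive quotients are the partial quotients a_0, a_1, ... (each step inverts the fractional part left over by the previous one):
  4 = 0*13 + 4, so a_0 = 0.
  13 = 3*4 + 1, so a_1 = 3.
  4 = 4*1 + 0, so a_2 = 4.
The remainder reaches 0 after 3 divisions, so the expansion has 3 partial quotients, read off in order.

[0; 3, 4]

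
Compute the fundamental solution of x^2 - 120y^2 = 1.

(x, y) = (11, 1)

First expand sqrt(120) as a continued fraction. With x_i = (sqrt(120) + m_i)/d_i and (m_0, d_0) = (0, 1): a_0 = floor(sqrt(120)) = 10, since 10^2 = 100 <= 120 < 121 = 11^2.
Iterate m_{i+1} = d_i*a_i - m_i, d_{i+1} = (120 - m_{i+1}^2)/d_i, a_{i+1} = floor((a_0 + m_{i+1})/d_{i+1}):
  m_1 = 1*10 - 0 = 10, d_1 = (120 - 10^2)/1 = 20/1 = 20, a_1 = floor((10 + 10)/20) = 1.
  m_2 = 20*1 - 10 = 10, d_2 = (120 - 10^2)/20 = 20/20 = 1, a_2 = floor((10 + 10)/1) = 20.
  m_3 = 1*20 - 10 = 10, d_3 = (120 - 10^2)/1 = 20/1 = 20: (m_3, d_3) = (m_1, d_1) = (10, 20), so from here the quotients repeat a_1, a_2; the period length is 2.
So sqrt(120) = [10; (1, 20)] with period length k = 2.
k is even, so the fundamental solution of x^2 - 120y^2 = 1 is (p_{k-1}, q_{k-1}) = (p_1, q_1); compute convergents through index 1.
Convergents (p_i = a_i*p_{i-1} + p_{i-2}, q_i = a_i*q_{i-1} + q_{i-2} with p_{-2}=0, p_{-1}=1, q_{-2}=1, q_{-1}=0):
  i=0: a_0=10, p_0 = 10*1 + 0 = 10, q_0 = 10*0 + 1 = 1.
  i=1: a_1=1, p_1 = 1*10 + 1 = 11, q_1 = 1*1 + 0 = 1.
Check: 11^2 - 120*1^2 = 121 - 120 = 1, so (x, y) = (11, 1) solves the equation, and by the theorem it is the least positive solution.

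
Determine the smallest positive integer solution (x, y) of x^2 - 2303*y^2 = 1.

(x, y) = (48, 1)

First expand sqrt(2303) as a continued fraction. With x_i = (sqrt(2303) + m_i)/d_i and (m_0, d_0) = (0, 1): a_0 = floor(sqrt(2303)) = 47, since 47^2 = 2209 <= 2303 < 2304 = 48^2.
Iterate m_{i+1} = d_i*a_i - m_i, d_{i+1} = (2303 - m_{i+1}^2)/d_i, a_{i+1} = floor((a_0 + m_{i+1})/d_{i+1}):
  m_1 = 1*47 - 0 = 47, d_1 = (2303 - 47^2)/1 = 94/1 = 94, a_1 = floor((47 + 47)/94) = 1.
  m_2 = 94*1 - 47 = 47, d_2 = (2303 - 47^2)/94 = 94/94 = 1, a_2 = floor((47 + 47)/1) = 94.
  m_3 = 1*94 - 47 = 47, d_3 = (2303 - 47^2)/1 = 94/1 = 94: (m_3, d_3) = (m_1, d_1) = (47, 94), so from here the quotients repeat a_1, a_2; the period length is 2.
So sqrt(2303) = [47; (1, 94)] with period length k = 2.
k is even, so the fundamental solution of x^2 - 2303y^2 = 1 is (p_{k-1}, q_{k-1}) = (p_1, q_1); compute convergents through index 1.
Convergents (p_i = a_i*p_{i-1} + p_{i-2}, q_i = a_i*q_{i-1} + q_{i-2} with p_{-2}=0, p_{-1}=1, q_{-2}=1, q_{-1}=0):
  i=0: a_0=47, p_0 = 47*1 + 0 = 47, q_0 = 47*0 + 1 = 1.
  i=1: a_1=1, p_1 = 1*47 + 1 = 48, q_1 = 1*1 + 0 = 1.
Check: 48^2 - 2303*1^2 = 2304 - 2303 = 1, so (x, y) = (48, 1) solves the equation, and by the theorem it is the least positive solution.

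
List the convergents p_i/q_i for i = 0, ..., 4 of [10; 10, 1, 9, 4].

10/1, 101/10, 111/11, 1100/109, 4511/447

Using the convergent recurrence p_i = a_i*p_{i-1} + p_{i-2}, q_i = a_i*q_{i-1} + q_{i-2} with p_{-2}=0, p_{-1}=1, q_{-2}=1, q_{-1}=0:
  i=0: a_0=10, p_0 = 10*1 + 0 = 10, q_0 = 10*0 + 1 = 1.
  i=1: a_1=10, p_1 = 10*10 + 1 = 101, q_1 = 10*1 + 0 = 10.
  i=2: a_2=1, p_2 = 1*101 + 10 = 111, q_2 = 1*10 + 1 = 11.
  i=3: a_3=9, p_3 = 9*111 + 101 = 1100, q_3 = 9*11 + 10 = 109.
  i=4: a_4=4, p_4 = 4*1100 + 111 = 4511, q_4 = 4*109 + 11 = 447.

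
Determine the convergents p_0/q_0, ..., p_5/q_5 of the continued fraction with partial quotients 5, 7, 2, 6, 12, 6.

Using the convergent recurrence p_i = a_i*p_{i-1} + p_{i-2}, q_i = a_i*q_{i-1} + q_{i-2} with p_{-2}=0, p_{-1}=1, q_{-2}=1, q_{-1}=0:
  i=0: a_0=5, p_0 = 5*1 + 0 = 5, q_0 = 5*0 + 1 = 1.
  i=1: a_1=7, p_1 = 7*5 + 1 = 36, q_1 = 7*1 + 0 = 7.
  i=2: a_2=2, p_2 = 2*36 + 5 = 77, q_2 = 2*7 + 1 = 15.
  i=3: a_3=6, p_3 = 6*77 + 36 = 498, q_3 = 6*15 + 7 = 97.
  i=4: a_4=12, p_4 = 12*498 + 77 = 6053, q_4 = 12*97 + 15 = 1179.
  i=5: a_5=6, p_5 = 6*6053 + 498 = 36816, q_5 = 6*1179 + 97 = 7171.

5/1, 36/7, 77/15, 498/97, 6053/1179, 36816/7171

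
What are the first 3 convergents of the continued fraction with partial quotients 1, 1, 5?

1/1, 2/1, 11/6

Using the convergent recurrence p_i = a_i*p_{i-1} + p_{i-2}, q_i = a_i*q_{i-1} + q_{i-2} with p_{-2}=0, p_{-1}=1, q_{-2}=1, q_{-1}=0:
  i=0: a_0=1, p_0 = 1*1 + 0 = 1, q_0 = 1*0 + 1 = 1.
  i=1: a_1=1, p_1 = 1*1 + 1 = 2, q_1 = 1*1 + 0 = 1.
  i=2: a_2=5, p_2 = 5*2 + 1 = 11, q_2 = 5*1 + 1 = 6.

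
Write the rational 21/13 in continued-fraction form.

[1; 1, 1, 1, 1, 2]

Run the Euclidean algorithm on 21 and 13; the successive quotients are the partial quotients a_0, a_1, ... (each step inverts the fractional part left over by the previous one):
  21 = 1*13 + 8, so a_0 = 1.
  13 = 1*8 + 5, so a_1 = 1.
  8 = 1*5 + 3, so a_2 = 1.
  5 = 1*3 + 2, so a_3 = 1.
  3 = 1*2 + 1, so a_4 = 1.
  2 = 2*1 + 0, so a_5 = 2.
The remainder reaches 0 after 6 divisions, so the expansion has 6 partial quotients, read off in order.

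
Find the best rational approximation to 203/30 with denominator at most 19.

Expand x = 203/30 as a continued fraction with the Euclidean algorithm:
  203 = 6*30 + 23, so a_0 = 6.
  30 = 1*23 + 7, so a_1 = 1.
  23 = 3*7 + 2, so a_2 = 3.
  7 = 3*2 + 1, so a_3 = 3.
  2 = 2*1 + 0, so a_4 = 2.
so x = [6; 1, 3, 3, 2].
Convergents (p_i = a_i*p_{i-1} + p_{i-2}, q_i = a_i*q_{i-1} + q_{i-2} with p_{-2}=0, p_{-1}=1, q_{-2}=1, q_{-1}=0), until the denominator exceeds 19:
  i=0: a_0=6, p_0 = 6*1 + 0 = 6, q_0 = 6*0 + 1 = 1.
  i=1: a_1=1, p_1 = 1*6 + 1 = 7, q_1 = 1*1 + 0 = 1.
  i=2: a_2=3, p_2 = 3*7 + 6 = 27, q_2 = 3*1 + 1 = 4.
  i=3: a_3=3, p_3 = 3*27 + 7 = 88, q_3 = 3*4 + 1 = 13.
  i=4: a_4=2, p_4 = 2*88 + 27 = 203, q_4 = 2*13 + 4 = 30.
q_4 = 30 > 19, so the last convergent with denominator <= 19 is p_3/q_3 = 88/13.
The closest fraction with denominator <= 19 is either p_3/q_3 or the intermediate fraction (k*p_3 + p_2)/(k*q_3 + q_2) with the largest k >= 1 whose denominator stays <= 19; these approach x as k grows, and every other convergent or intermediate fraction in range is farther away.
Largest k: floor((19 - q_2)/q_3) = floor((19 - 4)/13) = 1.
That gives (1*88 + 27)/(1*13 + 4) = 115/17.
Compare the errors: |x - 88/13| = |203*13 - 88*30|/(30*13) = 1/390, and |x - 115/17| = |203*17 - 115*30|/(30*17) = 1/510.
Cross-multiplying, 1*390 = 390 < 510 = 1*510, so 1/510 is smaller: the intermediate fraction 115/17 is closer to x than 88/13.

115/17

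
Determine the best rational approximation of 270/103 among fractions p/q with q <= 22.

55/21

Expand x = 270/103 as a continued fraction with the Euclidean algorithm:
  270 = 2*103 + 64, so a_0 = 2.
  103 = 1*64 + 39, so a_1 = 1.
  64 = 1*39 + 25, so a_2 = 1.
  39 = 1*25 + 14, so a_3 = 1.
  25 = 1*14 + 11, so a_4 = 1.
  14 = 1*11 + 3, so a_5 = 1.
  11 = 3*3 + 2, so a_6 = 3.
  3 = 1*2 + 1, so a_7 = 1.
  2 = 2*1 + 0, so a_8 = 2.
so x = [2; 1, 1, 1, 1, 1, 3, 1, 2].
Convergents (p_i = a_i*p_{i-1} + p_{i-2}, q_i = a_i*q_{i-1} + q_{i-2} with p_{-2}=0, p_{-1}=1, q_{-2}=1, q_{-1}=0), until the denominator exceeds 22:
  i=0: a_0=2, p_0 = 2*1 + 0 = 2, q_0 = 2*0 + 1 = 1.
  i=1: a_1=1, p_1 = 1*2 + 1 = 3, q_1 = 1*1 + 0 = 1.
  i=2: a_2=1, p_2 = 1*3 + 2 = 5, q_2 = 1*1 + 1 = 2.
  i=3: a_3=1, p_3 = 1*5 + 3 = 8, q_3 = 1*2 + 1 = 3.
  i=4: a_4=1, p_4 = 1*8 + 5 = 13, q_4 = 1*3 + 2 = 5.
  i=5: a_5=1, p_5 = 1*13 + 8 = 21, q_5 = 1*5 + 3 = 8.
  i=6: a_6=3, p_6 = 3*21 + 13 = 76, q_6 = 3*8 + 5 = 29.
q_6 = 29 > 22, so the last convergent with denominator <= 22 is p_5/q_5 = 21/8.
The closest fraction with denominator <= 22 is either p_5/q_5 or the intermediate fraction (k*p_5 + p_4)/(k*q_5 + q_4) with the largest k >= 1 whose denominator stays <= 22; these approach x as k grows, and every other convergent or intermediate fraction in range is farther away.
Largest k: floor((22 - q_4)/q_5) = floor((22 - 5)/8) = 2.
That gives (2*21 + 13)/(2*8 + 5) = 55/21.
Compare the errors: |x - 21/8| = |270*8 - 21*103|/(103*8) = 3/824, and |x - 55/21| = |270*21 - 55*103|/(103*21) = 5/2163.
Cross-multiplying, 5*824 = 4120 < 6489 = 3*2163, so 5/2163 is smaller: the intermediate fraction 55/21 is closer to x than 21/8.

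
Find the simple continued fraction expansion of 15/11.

[1; 2, 1, 3]

Run the Euclidean algorithm on 15 and 11; the successive quotients are the partial quotients a_0, a_1, ... (each step inverts the fractional part left over by the previous one):
  15 = 1*11 + 4, so a_0 = 1.
  11 = 2*4 + 3, so a_1 = 2.
  4 = 1*3 + 1, so a_2 = 1.
  3 = 3*1 + 0, so a_3 = 3.
The remainder reaches 0 after 4 divisions, so the expansion has 4 partial quotients, read off in order.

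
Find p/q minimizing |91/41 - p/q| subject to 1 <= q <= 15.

20/9

Expand x = 91/41 as a continued fraction with the Euclidean algorithm:
  91 = 2*41 + 9, so a_0 = 2.
  41 = 4*9 + 5, so a_1 = 4.
  9 = 1*5 + 4, so a_2 = 1.
  5 = 1*4 + 1, so a_3 = 1.
  4 = 4*1 + 0, so a_4 = 4.
so x = [2; 4, 1, 1, 4].
Convergents (p_i = a_i*p_{i-1} + p_{i-2}, q_i = a_i*q_{i-1} + q_{i-2} with p_{-2}=0, p_{-1}=1, q_{-2}=1, q_{-1}=0), until the denominator exceeds 15:
  i=0: a_0=2, p_0 = 2*1 + 0 = 2, q_0 = 2*0 + 1 = 1.
  i=1: a_1=4, p_1 = 4*2 + 1 = 9, q_1 = 4*1 + 0 = 4.
  i=2: a_2=1, p_2 = 1*9 + 2 = 11, q_2 = 1*4 + 1 = 5.
  i=3: a_3=1, p_3 = 1*11 + 9 = 20, q_3 = 1*5 + 4 = 9.
  i=4: a_4=4, p_4 = 4*20 + 11 = 91, q_4 = 4*9 + 5 = 41.
q_4 = 41 > 15, so the last convergent with denominator <= 15 is p_3/q_3 = 20/9.
The closest fraction with denominator <= 15 is either p_3/q_3 or the intermediate fraction (k*p_3 + p_2)/(k*q_3 + q_2) with the largest k >= 1 whose denominator stays <= 15; these approach x as k grows, and every other convergent or intermediate fraction in range is farther away.
Largest k: floor((15 - q_2)/q_3) = floor((15 - 5)/9) = 1.
That gives (1*20 + 11)/(1*9 + 5) = 31/14.
Compare the errors: |x - 20/9| = |91*9 - 20*41|/(41*9) = 1/369, and |x - 31/14| = |91*14 - 31*41|/(41*14) = 3/574.
Cross-multiplying, 1*574 = 574 < 1107 = 3*369, so 1/369 is smaller: the convergent 20/9 is closer to x than 31/14.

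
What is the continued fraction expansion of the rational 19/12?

Run the Euclidean algorithm on 19 and 12; the successive quotients are the partial quotients a_0, a_1, ... (each step inverts the fractional part left over by the previous one):
  19 = 1*12 + 7, so a_0 = 1.
  12 = 1*7 + 5, so a_1 = 1.
  7 = 1*5 + 2, so a_2 = 1.
  5 = 2*2 + 1, so a_3 = 2.
  2 = 2*1 + 0, so a_4 = 2.
The remainder reaches 0 after 5 divisions, so the expansion has 5 partial quotients, read off in order.

[1; 1, 1, 2, 2]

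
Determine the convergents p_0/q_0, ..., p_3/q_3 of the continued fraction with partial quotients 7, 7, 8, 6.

7/1, 50/7, 407/57, 2492/349

Using the convergent recurrence p_i = a_i*p_{i-1} + p_{i-2}, q_i = a_i*q_{i-1} + q_{i-2} with p_{-2}=0, p_{-1}=1, q_{-2}=1, q_{-1}=0:
  i=0: a_0=7, p_0 = 7*1 + 0 = 7, q_0 = 7*0 + 1 = 1.
  i=1: a_1=7, p_1 = 7*7 + 1 = 50, q_1 = 7*1 + 0 = 7.
  i=2: a_2=8, p_2 = 8*50 + 7 = 407, q_2 = 8*7 + 1 = 57.
  i=3: a_3=6, p_3 = 6*407 + 50 = 2492, q_3 = 6*57 + 7 = 349.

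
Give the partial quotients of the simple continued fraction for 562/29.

Run the Euclidean algorithm on 562 and 29; the successive quotients are the partial quotients a_0, a_1, ... (each step inverts the fractional part left over by the previous one):
  562 = 19*29 + 11, so a_0 = 19.
  29 = 2*11 + 7, so a_1 = 2.
  11 = 1*7 + 4, so a_2 = 1.
  7 = 1*4 + 3, so a_3 = 1.
  4 = 1*3 + 1, so a_4 = 1.
  3 = 3*1 + 0, so a_5 = 3.
The remainder reaches 0 after 6 divisions, so the expansion has 6 partial quotients, read off in order.

[19; 2, 1, 1, 1, 3]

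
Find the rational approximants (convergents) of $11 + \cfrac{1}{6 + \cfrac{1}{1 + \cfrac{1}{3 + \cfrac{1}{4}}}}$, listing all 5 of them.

11/1, 67/6, 78/7, 301/27, 1282/115

Using the convergent recurrence p_i = a_i*p_{i-1} + p_{i-2}, q_i = a_i*q_{i-1} + q_{i-2} with p_{-2}=0, p_{-1}=1, q_{-2}=1, q_{-1}=0:
  i=0: a_0=11, p_0 = 11*1 + 0 = 11, q_0 = 11*0 + 1 = 1.
  i=1: a_1=6, p_1 = 6*11 + 1 = 67, q_1 = 6*1 + 0 = 6.
  i=2: a_2=1, p_2 = 1*67 + 11 = 78, q_2 = 1*6 + 1 = 7.
  i=3: a_3=3, p_3 = 3*78 + 67 = 301, q_3 = 3*7 + 6 = 27.
  i=4: a_4=4, p_4 = 4*301 + 78 = 1282, q_4 = 4*27 + 7 = 115.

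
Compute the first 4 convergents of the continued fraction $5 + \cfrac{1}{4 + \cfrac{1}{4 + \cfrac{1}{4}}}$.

Using the convergent recurrence p_i = a_i*p_{i-1} + p_{i-2}, q_i = a_i*q_{i-1} + q_{i-2} with p_{-2}=0, p_{-1}=1, q_{-2}=1, q_{-1}=0:
  i=0: a_0=5, p_0 = 5*1 + 0 = 5, q_0 = 5*0 + 1 = 1.
  i=1: a_1=4, p_1 = 4*5 + 1 = 21, q_1 = 4*1 + 0 = 4.
  i=2: a_2=4, p_2 = 4*21 + 5 = 89, q_2 = 4*4 + 1 = 17.
  i=3: a_3=4, p_3 = 4*89 + 21 = 377, q_3 = 4*17 + 4 = 72.

5/1, 21/4, 89/17, 377/72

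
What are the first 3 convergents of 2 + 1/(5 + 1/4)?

2/1, 11/5, 46/21

Using the convergent recurrence p_i = a_i*p_{i-1} + p_{i-2}, q_i = a_i*q_{i-1} + q_{i-2} with p_{-2}=0, p_{-1}=1, q_{-2}=1, q_{-1}=0:
  i=0: a_0=2, p_0 = 2*1 + 0 = 2, q_0 = 2*0 + 1 = 1.
  i=1: a_1=5, p_1 = 5*2 + 1 = 11, q_1 = 5*1 + 0 = 5.
  i=2: a_2=4, p_2 = 4*11 + 2 = 46, q_2 = 4*5 + 1 = 21.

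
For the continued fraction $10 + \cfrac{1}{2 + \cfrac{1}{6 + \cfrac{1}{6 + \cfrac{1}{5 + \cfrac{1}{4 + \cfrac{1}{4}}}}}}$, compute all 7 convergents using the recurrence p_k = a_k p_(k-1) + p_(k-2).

10/1, 21/2, 136/13, 837/80, 4321/413, 18121/1732, 76805/7341

Using the convergent recurrence p_i = a_i*p_{i-1} + p_{i-2}, q_i = a_i*q_{i-1} + q_{i-2} with p_{-2}=0, p_{-1}=1, q_{-2}=1, q_{-1}=0:
  i=0: a_0=10, p_0 = 10*1 + 0 = 10, q_0 = 10*0 + 1 = 1.
  i=1: a_1=2, p_1 = 2*10 + 1 = 21, q_1 = 2*1 + 0 = 2.
  i=2: a_2=6, p_2 = 6*21 + 10 = 136, q_2 = 6*2 + 1 = 13.
  i=3: a_3=6, p_3 = 6*136 + 21 = 837, q_3 = 6*13 + 2 = 80.
  i=4: a_4=5, p_4 = 5*837 + 136 = 4321, q_4 = 5*80 + 13 = 413.
  i=5: a_5=4, p_5 = 4*4321 + 837 = 18121, q_5 = 4*413 + 80 = 1732.
  i=6: a_6=4, p_6 = 4*18121 + 4321 = 76805, q_6 = 4*1732 + 413 = 7341.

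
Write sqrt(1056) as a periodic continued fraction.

[32; (2, 64)]

Write x_i = (sqrt(1056) + m_i)/d_i with (m_0, d_0) = (0, 1). a_0 = floor(sqrt(1056)) = 32, since 32^2 = 1024 <= 1056 < 1089 = 33^2.
Iterate m_{i+1} = d_i*a_i - m_i, d_{i+1} = (1056 - m_{i+1}^2)/d_i, a_{i+1} = floor((a_0 + m_{i+1})/d_{i+1}):
  m_1 = 1*32 - 0 = 32, d_1 = (1056 - 32^2)/1 = 32/1 = 32, a_1 = floor((32 + 32)/32) = 2.
  m_2 = 32*2 - 32 = 32, d_2 = (1056 - 32^2)/32 = 32/32 = 1, a_2 = floor((32 + 32)/1) = 64.
  m_3 = 1*64 - 32 = 32, d_3 = (1056 - 32^2)/1 = 32/1 = 32: (m_3, d_3) = (m_1, d_1) = (32, 32), so from here the quotients repeat a_1, a_2; the period length is 2.
Hence the expansion of sqrt(1056) is a_0 = 32 followed by the repeating block 2, 64 (period 2).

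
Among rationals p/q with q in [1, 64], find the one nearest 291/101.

170/59

Expand x = 291/101 as a continued fraction with the Euclidean algorithm:
  291 = 2*101 + 89, so a_0 = 2.
  101 = 1*89 + 12, so a_1 = 1.
  89 = 7*12 + 5, so a_2 = 7.
  12 = 2*5 + 2, so a_3 = 2.
  5 = 2*2 + 1, so a_4 = 2.
  2 = 2*1 + 0, so a_5 = 2.
so x = [2; 1, 7, 2, 2, 2].
Convergents (p_i = a_i*p_{i-1} + p_{i-2}, q_i = a_i*q_{i-1} + q_{i-2} with p_{-2}=0, p_{-1}=1, q_{-2}=1, q_{-1}=0), until the denominator exceeds 64:
  i=0: a_0=2, p_0 = 2*1 + 0 = 2, q_0 = 2*0 + 1 = 1.
  i=1: a_1=1, p_1 = 1*2 + 1 = 3, q_1 = 1*1 + 0 = 1.
  i=2: a_2=7, p_2 = 7*3 + 2 = 23, q_2 = 7*1 + 1 = 8.
  i=3: a_3=2, p_3 = 2*23 + 3 = 49, q_3 = 2*8 + 1 = 17.
  i=4: a_4=2, p_4 = 2*49 + 23 = 121, q_4 = 2*17 + 8 = 42.
  i=5: a_5=2, p_5 = 2*121 + 49 = 291, q_5 = 2*42 + 17 = 101.
q_5 = 101 > 64, so the last convergent with denominator <= 64 is p_4/q_4 = 121/42.
The closest fraction with denominator <= 64 is either p_4/q_4 or the intermediate fraction (k*p_4 + p_3)/(k*q_4 + q_3) with the largest k >= 1 whose denominator stays <= 64; these approach x as k grows, and every other convergent or intermediate fraction in range is farther away.
Largest k: floor((64 - q_3)/q_4) = floor((64 - 17)/42) = 1.
That gives (1*121 + 49)/(1*42 + 17) = 170/59.
Compare the errors: |x - 121/42| = |291*42 - 121*101|/(101*42) = 1/4242, and |x - 170/59| = |291*59 - 170*101|/(101*59) = 1/5959.
Cross-multiplying, 1*4242 = 4242 < 5959 = 1*5959, so 1/5959 is smaller: the intermediate fraction 170/59 is closer to x than 121/42.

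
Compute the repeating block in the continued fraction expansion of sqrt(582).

Write x_i = (sqrt(582) + m_i)/d_i with (m_0, d_0) = (0, 1). a_0 = floor(sqrt(582)) = 24, since 24^2 = 576 <= 582 < 625 = 25^2.
Iterate m_{i+1} = d_i*a_i - m_i, d_{i+1} = (582 - m_{i+1}^2)/d_i, a_{i+1} = floor((a_0 + m_{i+1})/d_{i+1}):
  m_1 = 1*24 - 0 = 24, d_1 = (582 - 24^2)/1 = 6/1 = 6, a_1 = floor((24 + 24)/6) = 8.
  m_2 = 6*8 - 24 = 24, d_2 = (582 - 24^2)/6 = 6/6 = 1, a_2 = floor((24 + 24)/1) = 48.
  m_3 = 1*48 - 24 = 24, d_3 = (582 - 24^2)/1 = 6/1 = 6: (m_3, d_3) = (m_1, d_1) = (24, 6), so from here the quotients repeat a_1, a_2; the period length is 2.
Hence the expansion of sqrt(582) is a_0 = 24 followed by the repeating block 8, 48 (period 2).

[24; (8, 48)]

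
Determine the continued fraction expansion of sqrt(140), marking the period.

Write x_i = (sqrt(140) + m_i)/d_i with (m_0, d_0) = (0, 1). a_0 = floor(sqrt(140)) = 11, since 11^2 = 121 <= 140 < 144 = 12^2.
Iterate m_{i+1} = d_i*a_i - m_i, d_{i+1} = (140 - m_{i+1}^2)/d_i, a_{i+1} = floor((a_0 + m_{i+1})/d_{i+1}):
  m_1 = 1*11 - 0 = 11, d_1 = (140 - 11^2)/1 = 19/1 = 19, a_1 = floor((11 + 11)/19) = 1.
  m_2 = 19*1 - 11 = 8, d_2 = (140 - 8^2)/19 = 76/19 = 4, a_2 = floor((11 + 8)/4) = 4.
  m_3 = 4*4 - 8 = 8, d_3 = (140 - 8^2)/4 = 76/4 = 19, a_3 = floor((11 + 8)/19) = 1.
  m_4 = 19*1 - 8 = 11, d_4 = (140 - 11^2)/19 = 19/19 = 1, a_4 = floor((11 + 11)/1) = 22.
  m_5 = 1*22 - 11 = 11, d_5 = (140 - 11^2)/1 = 19/1 = 19: (m_5, d_5) = (m_1, d_1) = (11, 19), so from here the quotients repeat a_1, ..., a_4; the period length is 4.
Hence the expansion of sqrt(140) is a_0 = 11 followed by the repeating block 1, 4, 1, 22 (period 4).

[11; (1, 4, 1, 22)]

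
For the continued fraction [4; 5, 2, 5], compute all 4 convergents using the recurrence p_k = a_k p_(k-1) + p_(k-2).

Using the convergent recurrence p_i = a_i*p_{i-1} + p_{i-2}, q_i = a_i*q_{i-1} + q_{i-2} with p_{-2}=0, p_{-1}=1, q_{-2}=1, q_{-1}=0:
  i=0: a_0=4, p_0 = 4*1 + 0 = 4, q_0 = 4*0 + 1 = 1.
  i=1: a_1=5, p_1 = 5*4 + 1 = 21, q_1 = 5*1 + 0 = 5.
  i=2: a_2=2, p_2 = 2*21 + 4 = 46, q_2 = 2*5 + 1 = 11.
  i=3: a_3=5, p_3 = 5*46 + 21 = 251, q_3 = 5*11 + 5 = 60.

4/1, 21/5, 46/11, 251/60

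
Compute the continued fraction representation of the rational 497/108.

Run the Euclidean algorithm on 497 and 108; the successive quotients are the partial quotients a_0, a_1, ... (each step inverts the fractional part left over by the previous one):
  497 = 4*108 + 65, so a_0 = 4.
  108 = 1*65 + 43, so a_1 = 1.
  65 = 1*43 + 22, so a_2 = 1.
  43 = 1*22 + 21, so a_3 = 1.
  22 = 1*21 + 1, so a_4 = 1.
  21 = 21*1 + 0, so a_5 = 21.
The remainder reaches 0 after 6 divisions, so the expansion has 6 partial quotients, read off in order.

[4; 1, 1, 1, 1, 21]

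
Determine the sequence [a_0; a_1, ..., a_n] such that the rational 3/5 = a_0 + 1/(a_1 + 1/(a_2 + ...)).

[0; 1, 1, 2]

Run the Euclidean algorithm on 3 and 5; the successive quotients are the partial quotients a_0, a_1, ... (each step inverts the fractional part left over by the previous one):
  3 = 0*5 + 3, so a_0 = 0.
  5 = 1*3 + 2, so a_1 = 1.
  3 = 1*2 + 1, so a_2 = 1.
  2 = 2*1 + 0, so a_3 = 2.
The remainder reaches 0 after 4 divisions, so the expansion has 4 partial quotients, read off in order.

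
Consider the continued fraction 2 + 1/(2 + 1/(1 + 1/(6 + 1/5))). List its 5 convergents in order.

2/1, 5/2, 7/3, 47/20, 242/103

Using the convergent recurrence p_i = a_i*p_{i-1} + p_{i-2}, q_i = a_i*q_{i-1} + q_{i-2} with p_{-2}=0, p_{-1}=1, q_{-2}=1, q_{-1}=0:
  i=0: a_0=2, p_0 = 2*1 + 0 = 2, q_0 = 2*0 + 1 = 1.
  i=1: a_1=2, p_1 = 2*2 + 1 = 5, q_1 = 2*1 + 0 = 2.
  i=2: a_2=1, p_2 = 1*5 + 2 = 7, q_2 = 1*2 + 1 = 3.
  i=3: a_3=6, p_3 = 6*7 + 5 = 47, q_3 = 6*3 + 2 = 20.
  i=4: a_4=5, p_4 = 5*47 + 7 = 242, q_4 = 5*20 + 3 = 103.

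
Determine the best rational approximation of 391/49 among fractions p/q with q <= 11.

8/1

Expand x = 391/49 as a continued fraction with the Euclidean algorithm:
  391 = 7*49 + 48, so a_0 = 7.
  49 = 1*48 + 1, so a_1 = 1.
  48 = 48*1 + 0, so a_2 = 48.
so x = [7; 1, 48].
Convergents (p_i = a_i*p_{i-1} + p_{i-2}, q_i = a_i*q_{i-1} + q_{i-2} with p_{-2}=0, p_{-1}=1, q_{-2}=1, q_{-1}=0), until the denominator exceeds 11:
  i=0: a_0=7, p_0 = 7*1 + 0 = 7, q_0 = 7*0 + 1 = 1.
  i=1: a_1=1, p_1 = 1*7 + 1 = 8, q_1 = 1*1 + 0 = 1.
  i=2: a_2=48, p_2 = 48*8 + 7 = 391, q_2 = 48*1 + 1 = 49.
q_2 = 49 > 11, so the last convergent with denominator <= 11 is p_1/q_1 = 8/1.
The closest fraction with denominator <= 11 is either p_1/q_1 or the intermediate fraction (k*p_1 + p_0)/(k*q_1 + q_0) with the largest k >= 1 whose denominator stays <= 11; these approach x as k grows, and every other convergent or intermediate fraction in range is farther away.
Largest k: floor((11 - q_0)/q_1) = floor((11 - 1)/1) = 10.
That gives (10*8 + 7)/(10*1 + 1) = 87/11.
Compare the errors: |x - 8/1| = |391*1 - 8*49|/(49*1) = 1/49, and |x - 87/11| = |391*11 - 87*49|/(49*11) = 38/539.
Cross-multiplying, 1*539 = 539 < 1862 = 38*49, so 1/49 is smaller: the convergent 8/1 is closer to x than 87/11.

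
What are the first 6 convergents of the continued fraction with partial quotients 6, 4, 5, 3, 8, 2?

6/1, 25/4, 131/21, 418/67, 3475/557, 7368/1181

Using the convergent recurrence p_i = a_i*p_{i-1} + p_{i-2}, q_i = a_i*q_{i-1} + q_{i-2} with p_{-2}=0, p_{-1}=1, q_{-2}=1, q_{-1}=0:
  i=0: a_0=6, p_0 = 6*1 + 0 = 6, q_0 = 6*0 + 1 = 1.
  i=1: a_1=4, p_1 = 4*6 + 1 = 25, q_1 = 4*1 + 0 = 4.
  i=2: a_2=5, p_2 = 5*25 + 6 = 131, q_2 = 5*4 + 1 = 21.
  i=3: a_3=3, p_3 = 3*131 + 25 = 418, q_3 = 3*21 + 4 = 67.
  i=4: a_4=8, p_4 = 8*418 + 131 = 3475, q_4 = 8*67 + 21 = 557.
  i=5: a_5=2, p_5 = 2*3475 + 418 = 7368, q_5 = 2*557 + 67 = 1181.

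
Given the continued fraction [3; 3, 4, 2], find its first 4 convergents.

Using the convergent recurrence p_i = a_i*p_{i-1} + p_{i-2}, q_i = a_i*q_{i-1} + q_{i-2} with p_{-2}=0, p_{-1}=1, q_{-2}=1, q_{-1}=0:
  i=0: a_0=3, p_0 = 3*1 + 0 = 3, q_0 = 3*0 + 1 = 1.
  i=1: a_1=3, p_1 = 3*3 + 1 = 10, q_1 = 3*1 + 0 = 3.
  i=2: a_2=4, p_2 = 4*10 + 3 = 43, q_2 = 4*3 + 1 = 13.
  i=3: a_3=2, p_3 = 2*43 + 10 = 96, q_3 = 2*13 + 3 = 29.

3/1, 10/3, 43/13, 96/29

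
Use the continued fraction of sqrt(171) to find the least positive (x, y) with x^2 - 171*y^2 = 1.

First expand sqrt(171) as a continued fraction. With x_i = (sqrt(171) + m_i)/d_i and (m_0, d_0) = (0, 1): a_0 = floor(sqrt(171)) = 13, since 13^2 = 169 <= 171 < 196 = 14^2.
Iterate m_{i+1} = d_i*a_i - m_i, d_{i+1} = (171 - m_{i+1}^2)/d_i, a_{i+1} = floor((a_0 + m_{i+1})/d_{i+1}):
  m_1 = 1*13 - 0 = 13, d_1 = (171 - 13^2)/1 = 2/1 = 2, a_1 = floor((13 + 13)/2) = 13.
  m_2 = 2*13 - 13 = 13, d_2 = (171 - 13^2)/2 = 2/2 = 1, a_2 = floor((13 + 13)/1) = 26.
  m_3 = 1*26 - 13 = 13, d_3 = (171 - 13^2)/1 = 2/1 = 2: (m_3, d_3) = (m_1, d_1) = (13, 2), so from here the quotients repeat a_1, a_2; the period length is 2.
So sqrt(171) = [13; (13, 26)] with period length k = 2.
k is even, so the fundamental solution of x^2 - 171y^2 = 1 is (p_{k-1}, q_{k-1}) = (p_1, q_1); compute convergents through index 1.
Convergents (p_i = a_i*p_{i-1} + p_{i-2}, q_i = a_i*q_{i-1} + q_{i-2} with p_{-2}=0, p_{-1}=1, q_{-2}=1, q_{-1}=0):
  i=0: a_0=13, p_0 = 13*1 + 0 = 13, q_0 = 13*0 + 1 = 1.
  i=1: a_1=13, p_1 = 13*13 + 1 = 170, q_1 = 13*1 + 0 = 13.
Check: 170^2 - 171*13^2 = 28900 - 28899 = 1, so (x, y) = (170, 13) solves the equation, and by the theorem it is the least positive solution.

(x, y) = (170, 13)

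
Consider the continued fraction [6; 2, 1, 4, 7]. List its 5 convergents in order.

6/1, 13/2, 19/3, 89/14, 642/101

Using the convergent recurrence p_i = a_i*p_{i-1} + p_{i-2}, q_i = a_i*q_{i-1} + q_{i-2} with p_{-2}=0, p_{-1}=1, q_{-2}=1, q_{-1}=0:
  i=0: a_0=6, p_0 = 6*1 + 0 = 6, q_0 = 6*0 + 1 = 1.
  i=1: a_1=2, p_1 = 2*6 + 1 = 13, q_1 = 2*1 + 0 = 2.
  i=2: a_2=1, p_2 = 1*13 + 6 = 19, q_2 = 1*2 + 1 = 3.
  i=3: a_3=4, p_3 = 4*19 + 13 = 89, q_3 = 4*3 + 2 = 14.
  i=4: a_4=7, p_4 = 7*89 + 19 = 642, q_4 = 7*14 + 3 = 101.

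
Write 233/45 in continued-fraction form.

Run the Euclidean algorithm on 233 and 45; the successive quotients are the partial quotients a_0, a_1, ... (each step inverts the fractional part left over by the previous one):
  233 = 5*45 + 8, so a_0 = 5.
  45 = 5*8 + 5, so a_1 = 5.
  8 = 1*5 + 3, so a_2 = 1.
  5 = 1*3 + 2, so a_3 = 1.
  3 = 1*2 + 1, so a_4 = 1.
  2 = 2*1 + 0, so a_5 = 2.
The remainder reaches 0 after 6 divisions, so the expansion has 6 partial quotients, read off in order.

[5; 5, 1, 1, 1, 2]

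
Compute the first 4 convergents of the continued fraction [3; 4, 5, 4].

3/1, 13/4, 68/21, 285/88

Using the convergent recurrence p_i = a_i*p_{i-1} + p_{i-2}, q_i = a_i*q_{i-1} + q_{i-2} with p_{-2}=0, p_{-1}=1, q_{-2}=1, q_{-1}=0:
  i=0: a_0=3, p_0 = 3*1 + 0 = 3, q_0 = 3*0 + 1 = 1.
  i=1: a_1=4, p_1 = 4*3 + 1 = 13, q_1 = 4*1 + 0 = 4.
  i=2: a_2=5, p_2 = 5*13 + 3 = 68, q_2 = 5*4 + 1 = 21.
  i=3: a_3=4, p_3 = 4*68 + 13 = 285, q_3 = 4*21 + 4 = 88.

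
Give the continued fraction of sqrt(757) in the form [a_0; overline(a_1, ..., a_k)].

[27; overline(1, 1, 17, 1, 5, 5, 1, 17, 1, 1, 54)]

Write x_i = (sqrt(757) + m_i)/d_i with (m_0, d_0) = (0, 1). a_0 = floor(sqrt(757)) = 27, since 27^2 = 729 <= 757 < 784 = 28^2.
Iterate m_{i+1} = d_i*a_i - m_i, d_{i+1} = (757 - m_{i+1}^2)/d_i, a_{i+1} = floor((a_0 + m_{i+1})/d_{i+1}):
  m_1 = 1*27 - 0 = 27, d_1 = (757 - 27^2)/1 = 28/1 = 28, a_1 = floor((27 + 27)/28) = 1.
  m_2 = 28*1 - 27 = 1, d_2 = (757 - 1^2)/28 = 756/28 = 27, a_2 = floor((27 + 1)/27) = 1.
  m_3 = 27*1 - 1 = 26, d_3 = (757 - 26^2)/27 = 81/27 = 3, a_3 = floor((27 + 26)/3) = 17.
  m_4 = 3*17 - 26 = 25, d_4 = (757 - 25^2)/3 = 132/3 = 44, a_4 = floor((27 + 25)/44) = 1.
  m_5 = 44*1 - 25 = 19, d_5 = (757 - 19^2)/44 = 396/44 = 9, a_5 = floor((27 + 19)/9) = 5.
  m_6 = 9*5 - 19 = 26, d_6 = (757 - 26^2)/9 = 81/9 = 9, a_6 = floor((27 + 26)/9) = 5.
  m_7 = 9*5 - 26 = 19, d_7 = (757 - 19^2)/9 = 396/9 = 44, a_7 = floor((27 + 19)/44) = 1.
  m_8 = 44*1 - 19 = 25, d_8 = (757 - 25^2)/44 = 132/44 = 3, a_8 = floor((27 + 25)/3) = 17.
  m_9 = 3*17 - 25 = 26, d_9 = (757 - 26^2)/3 = 81/3 = 27, a_9 = floor((27 + 26)/27) = 1.
  m_10 = 27*1 - 26 = 1, d_10 = (757 - 1^2)/27 = 756/27 = 28, a_10 = floor((27 + 1)/28) = 1.
  m_11 = 28*1 - 1 = 27, d_11 = (757 - 27^2)/28 = 28/28 = 1, a_11 = floor((27 + 27)/1) = 54.
  m_12 = 1*54 - 27 = 27, d_12 = (757 - 27^2)/1 = 28/1 = 28: (m_12, d_12) = (m_1, d_1) = (27, 28), so from here the quotients repeat a_1, ..., a_11; the period length is 11.
Hence the expansion of sqrt(757) is a_0 = 27 followed by the repeating block 1, 1, 17, 1, 5, 5, 1, 17, 1, 1, 54 (period 11).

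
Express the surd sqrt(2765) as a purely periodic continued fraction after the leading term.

[52; (1, 1, 2, 1, 1, 104)]

Write x_i = (sqrt(2765) + m_i)/d_i with (m_0, d_0) = (0, 1). a_0 = floor(sqrt(2765)) = 52, since 52^2 = 2704 <= 2765 < 2809 = 53^2.
Iterate m_{i+1} = d_i*a_i - m_i, d_{i+1} = (2765 - m_{i+1}^2)/d_i, a_{i+1} = floor((a_0 + m_{i+1})/d_{i+1}):
  m_1 = 1*52 - 0 = 52, d_1 = (2765 - 52^2)/1 = 61/1 = 61, a_1 = floor((52 + 52)/61) = 1.
  m_2 = 61*1 - 52 = 9, d_2 = (2765 - 9^2)/61 = 2684/61 = 44, a_2 = floor((52 + 9)/44) = 1.
  m_3 = 44*1 - 9 = 35, d_3 = (2765 - 35^2)/44 = 1540/44 = 35, a_3 = floor((52 + 35)/35) = 2.
  m_4 = 35*2 - 35 = 35, d_4 = (2765 - 35^2)/35 = 1540/35 = 44, a_4 = floor((52 + 35)/44) = 1.
  m_5 = 44*1 - 35 = 9, d_5 = (2765 - 9^2)/44 = 2684/44 = 61, a_5 = floor((52 + 9)/61) = 1.
  m_6 = 61*1 - 9 = 52, d_6 = (2765 - 52^2)/61 = 61/61 = 1, a_6 = floor((52 + 52)/1) = 104.
  m_7 = 1*104 - 52 = 52, d_7 = (2765 - 52^2)/1 = 61/1 = 61: (m_7, d_7) = (m_1, d_1) = (52, 61), so from here the quotients repeat a_1, ..., a_6; the period length is 6.
Hence the expansion of sqrt(2765) is a_0 = 52 followed by the repeating block 1, 1, 2, 1, 1, 104 (period 6).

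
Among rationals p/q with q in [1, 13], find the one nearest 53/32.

Expand x = 53/32 as a continued fraction with the Euclidean algorithm:
  53 = 1*32 + 21, so a_0 = 1.
  32 = 1*21 + 11, so a_1 = 1.
  21 = 1*11 + 10, so a_2 = 1.
  11 = 1*10 + 1, so a_3 = 1.
  10 = 10*1 + 0, so a_4 = 10.
so x = [1; 1, 1, 1, 10].
Convergents (p_i = a_i*p_{i-1} + p_{i-2}, q_i = a_i*q_{i-1} + q_{i-2} with p_{-2}=0, p_{-1}=1, q_{-2}=1, q_{-1}=0), until the denominator exceeds 13:
  i=0: a_0=1, p_0 = 1*1 + 0 = 1, q_0 = 1*0 + 1 = 1.
  i=1: a_1=1, p_1 = 1*1 + 1 = 2, q_1 = 1*1 + 0 = 1.
  i=2: a_2=1, p_2 = 1*2 + 1 = 3, q_2 = 1*1 + 1 = 2.
  i=3: a_3=1, p_3 = 1*3 + 2 = 5, q_3 = 1*2 + 1 = 3.
  i=4: a_4=10, p_4 = 10*5 + 3 = 53, q_4 = 10*3 + 2 = 32.
q_4 = 32 > 13, so the last convergent with denominator <= 13 is p_3/q_3 = 5/3.
The closest fraction with denominator <= 13 is either p_3/q_3 or the intermediate fraction (k*p_3 + p_2)/(k*q_3 + q_2) with the largest k >= 1 whose denominator stays <= 13; these approach x as k grows, and every other convergent or intermediate fraction in range is farther away.
Largest k: floor((13 - q_2)/q_3) = floor((13 - 2)/3) = 3.
That gives (3*5 + 3)/(3*3 + 2) = 18/11.
Compare the errors: |x - 5/3| = |53*3 - 5*32|/(32*3) = 1/96, and |x - 18/11| = |53*11 - 18*32|/(32*11) = 7/352.
Cross-multiplying, 1*352 = 352 < 672 = 7*96, so 1/96 is smaller: the convergent 5/3 is closer to x than 18/11.

5/3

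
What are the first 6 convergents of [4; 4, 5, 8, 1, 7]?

Using the convergent recurrence p_i = a_i*p_{i-1} + p_{i-2}, q_i = a_i*q_{i-1} + q_{i-2} with p_{-2}=0, p_{-1}=1, q_{-2}=1, q_{-1}=0:
  i=0: a_0=4, p_0 = 4*1 + 0 = 4, q_0 = 4*0 + 1 = 1.
  i=1: a_1=4, p_1 = 4*4 + 1 = 17, q_1 = 4*1 + 0 = 4.
  i=2: a_2=5, p_2 = 5*17 + 4 = 89, q_2 = 5*4 + 1 = 21.
  i=3: a_3=8, p_3 = 8*89 + 17 = 729, q_3 = 8*21 + 4 = 172.
  i=4: a_4=1, p_4 = 1*729 + 89 = 818, q_4 = 1*172 + 21 = 193.
  i=5: a_5=7, p_5 = 7*818 + 729 = 6455, q_5 = 7*193 + 172 = 1523.

4/1, 17/4, 89/21, 729/172, 818/193, 6455/1523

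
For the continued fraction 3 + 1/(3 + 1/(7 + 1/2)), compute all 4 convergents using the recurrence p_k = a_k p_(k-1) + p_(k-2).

Using the convergent recurrence p_i = a_i*p_{i-1} + p_{i-2}, q_i = a_i*q_{i-1} + q_{i-2} with p_{-2}=0, p_{-1}=1, q_{-2}=1, q_{-1}=0:
  i=0: a_0=3, p_0 = 3*1 + 0 = 3, q_0 = 3*0 + 1 = 1.
  i=1: a_1=3, p_1 = 3*3 + 1 = 10, q_1 = 3*1 + 0 = 3.
  i=2: a_2=7, p_2 = 7*10 + 3 = 73, q_2 = 7*3 + 1 = 22.
  i=3: a_3=2, p_3 = 2*73 + 10 = 156, q_3 = 2*22 + 3 = 47.

3/1, 10/3, 73/22, 156/47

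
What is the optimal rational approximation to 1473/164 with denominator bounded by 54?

485/54

Expand x = 1473/164 as a continued fraction with the Euclidean algorithm:
  1473 = 8*164 + 161, so a_0 = 8.
  164 = 1*161 + 3, so a_1 = 1.
  161 = 53*3 + 2, so a_2 = 53.
  3 = 1*2 + 1, so a_3 = 1.
  2 = 2*1 + 0, so a_4 = 2.
so x = [8; 1, 53, 1, 2].
Convergents (p_i = a_i*p_{i-1} + p_{i-2}, q_i = a_i*q_{i-1} + q_{i-2} with p_{-2}=0, p_{-1}=1, q_{-2}=1, q_{-1}=0), until the denominator exceeds 54:
  i=0: a_0=8, p_0 = 8*1 + 0 = 8, q_0 = 8*0 + 1 = 1.
  i=1: a_1=1, p_1 = 1*8 + 1 = 9, q_1 = 1*1 + 0 = 1.
  i=2: a_2=53, p_2 = 53*9 + 8 = 485, q_2 = 53*1 + 1 = 54.
  i=3: a_3=1, p_3 = 1*485 + 9 = 494, q_3 = 1*54 + 1 = 55.
q_3 = 55 > 54, so the last convergent with denominator <= 54 is p_2/q_2 = 485/54.
The closest fraction with denominator <= 54 is either p_2/q_2 or the intermediate fraction (k*p_2 + p_1)/(k*q_2 + q_1) with the largest k >= 1 whose denominator stays <= 54; these approach x as k grows, and every other convergent or intermediate fraction in range is farther away.
Largest k: floor((54 - q_1)/q_2) = floor((54 - 1)/54) = 0.
Since k = 0, no intermediate fraction beyond p_2/q_2 has denominator <= 54, so the convergent 485/54 is the closest (its error is |1473*54 - 485*164|/(164*54) = 2/8856).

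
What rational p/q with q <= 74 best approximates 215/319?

Expand x = 215/319 as a continued fraction with the Euclidean algorithm:
  215 = 0*319 + 215, so a_0 = 0.
  319 = 1*215 + 104, so a_1 = 1.
  215 = 2*104 + 7, so a_2 = 2.
  104 = 14*7 + 6, so a_3 = 14.
  7 = 1*6 + 1, so a_4 = 1.
  6 = 6*1 + 0, so a_5 = 6.
so x = [0; 1, 2, 14, 1, 6].
Convergents (p_i = a_i*p_{i-1} + p_{i-2}, q_i = a_i*q_{i-1} + q_{i-2} with p_{-2}=0, p_{-1}=1, q_{-2}=1, q_{-1}=0), until the denominator exceeds 74:
  i=0: a_0=0, p_0 = 0*1 + 0 = 0, q_0 = 0*0 + 1 = 1.
  i=1: a_1=1, p_1 = 1*0 + 1 = 1, q_1 = 1*1 + 0 = 1.
  i=2: a_2=2, p_2 = 2*1 + 0 = 2, q_2 = 2*1 + 1 = 3.
  i=3: a_3=14, p_3 = 14*2 + 1 = 29, q_3 = 14*3 + 1 = 43.
  i=4: a_4=1, p_4 = 1*29 + 2 = 31, q_4 = 1*43 + 3 = 46.
  i=5: a_5=6, p_5 = 6*31 + 29 = 215, q_5 = 6*46 + 43 = 319.
q_5 = 319 > 74, so the last convergent with denominator <= 74 is p_4/q_4 = 31/46.
The closest fraction with denominator <= 74 is either p_4/q_4 or the intermediate fraction (k*p_4 + p_3)/(k*q_4 + q_3) with the largest k >= 1 whose denominator stays <= 74; these approach x as k grows, and every other convergent or intermediate fraction in range is farther away.
Largest k: floor((74 - q_3)/q_4) = floor((74 - 43)/46) = 0.
Since k = 0, no intermediate fraction beyond p_4/q_4 has denominator <= 74, so the convergent 31/46 is the closest (its error is |215*46 - 31*319|/(319*46) = 1/14674).

31/46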